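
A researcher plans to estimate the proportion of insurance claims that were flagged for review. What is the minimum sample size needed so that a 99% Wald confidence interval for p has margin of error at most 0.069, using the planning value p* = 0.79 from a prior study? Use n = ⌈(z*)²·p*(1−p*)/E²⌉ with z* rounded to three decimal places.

z* = 2.576 at the 99% level.
p*(1−p*) = 0.1659.
(z*)²·p*(1−p*)/E² = 6.635776·0.1659/0.004761 = 231.228.
⌈231.228⌉ = 232.

n = 232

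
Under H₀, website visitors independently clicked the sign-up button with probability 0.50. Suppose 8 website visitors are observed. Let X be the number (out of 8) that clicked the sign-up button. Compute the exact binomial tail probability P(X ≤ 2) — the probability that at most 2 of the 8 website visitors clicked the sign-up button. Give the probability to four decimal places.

P = 0.1445

X ~ Binomial(n=8, p=0.50).
P(X ≤ 2) = C(8,0)·0.50^0·0.50^8 + C(8,1)·0.50^1·0.50^7 + C(8,2)·0.50^2·0.50^6.
= 0.003906 + 0.031250 + 0.109375 = 0.1445.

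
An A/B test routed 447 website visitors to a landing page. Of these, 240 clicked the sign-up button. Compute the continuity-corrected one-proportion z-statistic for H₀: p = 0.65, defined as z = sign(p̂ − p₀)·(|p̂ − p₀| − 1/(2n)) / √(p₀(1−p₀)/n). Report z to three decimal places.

z = -4.963

With x = 240 successes in n = 447, p̂ = 0.53691. p̂ − p₀ = -0.113087.
Continuity correction 1/(2n) = 1/894 = 0.001119.
Corrected numerator: |-0.113087| − 0.001119 = 0.111968.
SE₀ = √(0.65·0.35/447) = 0.022560.
z = (−)0.111968/0.022560 = -4.963.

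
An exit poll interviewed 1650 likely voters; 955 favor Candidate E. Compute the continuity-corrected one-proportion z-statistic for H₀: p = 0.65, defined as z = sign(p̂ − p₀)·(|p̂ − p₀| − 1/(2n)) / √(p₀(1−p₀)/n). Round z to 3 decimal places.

p̂ = 955/1650 = 0.57879. p̂ − p₀ = -0.071212.
1/(2n) = 0.000303.
Corrected numerator: |-0.071212| − 0.000303 = 0.070909.
Null standard error: √(0.65·0.35/1650) = √0.000137879 = 0.011742.
z = (−)0.070909/0.011742 = -6.039.

z = -6.039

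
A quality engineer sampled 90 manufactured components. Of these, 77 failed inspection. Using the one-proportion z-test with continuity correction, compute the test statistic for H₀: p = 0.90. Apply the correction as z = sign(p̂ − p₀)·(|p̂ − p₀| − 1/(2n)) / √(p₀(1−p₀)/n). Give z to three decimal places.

With x = 77 successes in n = 90, p̂ = 0.85556. p̂ − p₀ = -0.044444.
Continuity correction 1/(2n) = 1/180 = 0.005556.
Corrected numerator: |-0.044444| − 0.005556 = 0.038888.
Null standard error: √(0.90·0.10/90) = √0.001000000 = 0.031623.
z = (−)0.038888/0.031623 = -1.230.

z = -1.230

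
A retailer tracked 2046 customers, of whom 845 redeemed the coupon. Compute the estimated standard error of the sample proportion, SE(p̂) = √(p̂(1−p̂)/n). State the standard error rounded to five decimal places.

With x = 845 successes in n = 2046, p̂ = 0.41300.
p̂(1−p̂) = 0.242431.
SE = √(0.242431/2046) = √0.000118490 = 0.01089.

SE = 0.01089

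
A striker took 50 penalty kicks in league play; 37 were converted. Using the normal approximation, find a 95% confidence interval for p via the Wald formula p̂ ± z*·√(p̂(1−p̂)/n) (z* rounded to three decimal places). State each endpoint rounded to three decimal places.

p̂ = 37/50 = 0.74000.
SE = √(p̂(1−p̂)/n) = √(0.192400/50) = 0.062032.
For 95% confidence, z* = 1.960.
Margin of error: 1.960 × 0.062032 = 0.12158.
CI: 0.74000 ± 0.12158 = (0.618, 0.862).

(0.618, 0.862)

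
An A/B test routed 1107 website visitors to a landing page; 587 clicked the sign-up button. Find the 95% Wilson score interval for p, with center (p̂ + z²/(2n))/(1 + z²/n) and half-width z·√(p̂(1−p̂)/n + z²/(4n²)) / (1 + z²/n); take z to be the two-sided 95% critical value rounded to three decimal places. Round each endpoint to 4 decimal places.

(0.5008, 0.5595)

p̂ = 587/1107 = 0.53026; z = 1.960, so z² = 3.841600.
Denominator 1 + z²/n = 1 + 3.841600/1107 = 1.003470.
Center = (0.53026 + 0.001735)/1.003470 = 0.53016.
Radicand: p̂(1−p̂)/n + z²/(4n²) = 0.000225008 + 0.000000784 = 0.000225792.
Half-width = z·√(radicand)/denom = 1.960·0.015026/1.003470 = 0.02935.
CI: 0.53016 ± 0.02935 = (0.5008, 0.5595).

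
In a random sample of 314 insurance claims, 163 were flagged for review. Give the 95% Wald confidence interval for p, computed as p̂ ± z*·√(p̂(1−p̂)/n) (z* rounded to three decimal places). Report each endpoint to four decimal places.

(0.4638, 0.5744)

With x = 163 successes in n = 314, p̂ = 0.51911.
SE(p̂) = √(0.51911·0.48089/314) = 0.028196.
z* = 1.960 at the 95% level.
Margin = 1.960·0.028196 = 0.05526.
CI: 0.51911 ± 0.05526 = (0.4638, 0.5744).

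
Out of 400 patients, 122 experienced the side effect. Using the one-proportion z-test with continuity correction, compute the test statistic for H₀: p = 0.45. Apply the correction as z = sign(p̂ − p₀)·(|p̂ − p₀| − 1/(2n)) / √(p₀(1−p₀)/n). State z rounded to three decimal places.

The sample proportion is 122/400 = 0.30500. p̂ − p₀ = -0.145000.
Continuity correction 1/(2n) = 1/800 = 0.001250.
Corrected numerator: |-0.145000| − 0.001250 = 0.143750.
Under H₀, SE = √(p₀(1−p₀)/n) = √(0.45·0.55/400) = √0.000618750 = 0.024875.
z = (−)0.143750/0.024875 = -5.779.

z = -5.779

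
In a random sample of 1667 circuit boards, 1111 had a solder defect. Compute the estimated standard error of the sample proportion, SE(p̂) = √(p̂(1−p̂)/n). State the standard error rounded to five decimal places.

The sample proportion is 1111/1667 = 0.66647.
p̂(1−p̂) = 0.66647·0.33353 = 0.222288.
SE = √(0.222288/1667) = √0.000133346 = 0.01155.

SE = 0.01155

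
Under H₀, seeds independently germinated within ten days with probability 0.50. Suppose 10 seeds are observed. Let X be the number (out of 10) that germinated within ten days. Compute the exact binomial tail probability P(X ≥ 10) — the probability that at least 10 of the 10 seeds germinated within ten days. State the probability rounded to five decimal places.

X ~ Binomial(n=10, p=0.50).
P(X ≥ 10) = C(10,10)·0.50^10·0.50^0.
= 0.000977 = 0.00098.

P = 0.00098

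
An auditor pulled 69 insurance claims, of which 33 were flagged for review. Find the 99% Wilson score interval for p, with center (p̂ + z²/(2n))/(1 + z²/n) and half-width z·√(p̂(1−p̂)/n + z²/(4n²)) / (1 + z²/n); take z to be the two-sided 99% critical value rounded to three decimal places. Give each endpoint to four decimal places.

(0.3322, 0.6281)

Here p̂ = 33/69 = 0.47826 and z = 2.576 (z² = 6.635776).
1 + z²/n = 1.096171.
Adjusted center: (0.47826 + z²/(2n))/1.096171 = 0.48017.
Radicand: p̂(1−p̂)/n + z²/(4n²) = 0.003616339 + 0.000348444 = 0.003964783.
Half-width = z·√(radicand)/denom = 2.576·0.062967/1.096171 = 0.14797.
Interval: 0.48017 ± 0.14797 → (0.3322, 0.6281).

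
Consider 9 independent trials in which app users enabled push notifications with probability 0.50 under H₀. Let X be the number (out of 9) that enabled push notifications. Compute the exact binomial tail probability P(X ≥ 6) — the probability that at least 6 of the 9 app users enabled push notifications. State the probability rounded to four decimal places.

X is binomial with n = 9 and p = 0.50.
P(X ≥ 6) = C(9,6)·0.50^6·0.50^3 + C(9,7)·0.50^7·0.50^2 + C(9,8)·0.50^8·0.50^1 + C(9,9)·0.50^9·0.50^0.
= 0.164062 + 0.070312 + 0.017578 + 0.001953 = 0.2539.

P = 0.2539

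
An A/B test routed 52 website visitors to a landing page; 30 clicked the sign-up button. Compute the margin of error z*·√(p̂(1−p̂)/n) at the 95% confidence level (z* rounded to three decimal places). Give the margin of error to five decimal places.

p̂ = 30/52 = 0.57692.
Standard error of p̂: √(0.244083/52) = √0.004693901 = 0.068512.
The 95% critical value is z* = 1.960.
So ME = 0.13428.

ME = 0.13428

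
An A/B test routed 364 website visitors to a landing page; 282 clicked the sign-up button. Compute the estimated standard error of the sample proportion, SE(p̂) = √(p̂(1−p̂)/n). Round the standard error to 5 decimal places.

The sample proportion is 282/364 = 0.77473.
p̂(1−p̂) = 0.174523.
SE = √(0.174523/364) = 0.02190.

SE = 0.02190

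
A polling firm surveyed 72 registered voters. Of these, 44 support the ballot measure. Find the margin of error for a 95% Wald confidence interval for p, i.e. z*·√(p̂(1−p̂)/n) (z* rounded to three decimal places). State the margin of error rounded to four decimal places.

ME = 0.1126

With x = 44 successes in n = 72, p̂ = 0.61111.
Standard error of p̂: √(0.237654/72) = √0.003300754 = 0.057452.
z* = 1.960 at the 95% level.
Margin of error = z*·SE = 1.960 × 0.057452 = 0.1126.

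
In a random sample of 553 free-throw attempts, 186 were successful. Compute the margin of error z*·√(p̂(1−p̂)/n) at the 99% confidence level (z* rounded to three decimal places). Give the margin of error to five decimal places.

ME = 0.05175

The sample proportion is 186/553 = 0.33635.
SE = √(p̂(1−p̂)/n) = √(0.223218/553) = 0.020091.
For 99% confidence, z* = 2.576.
Margin of error = z*·SE = 2.576 × 0.020091 = 0.05175.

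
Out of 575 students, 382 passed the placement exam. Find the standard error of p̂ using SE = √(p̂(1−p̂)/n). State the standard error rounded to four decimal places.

SE = 0.0197

Sample proportion p̂ = 382/575 = 0.66435.
p̂(1−p̂) = 0.222989.
SE = √(0.222989/575) = √0.000387807 = 0.0197.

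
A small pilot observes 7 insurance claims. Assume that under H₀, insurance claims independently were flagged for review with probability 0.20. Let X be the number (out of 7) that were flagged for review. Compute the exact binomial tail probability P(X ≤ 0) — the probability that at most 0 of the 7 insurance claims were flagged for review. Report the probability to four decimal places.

X is binomial with n = 7 and p = 0.20.
P(X ≤ 0) = C(7,0)·0.20^0·0.80^7.
= 0.209715 = 0.2097.

P = 0.2097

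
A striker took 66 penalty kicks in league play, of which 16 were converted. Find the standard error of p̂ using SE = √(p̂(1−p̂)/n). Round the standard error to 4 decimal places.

The sample proportion is 16/66 = 0.24242.
p̂(1−p̂) = 0.183653.
SE = √(0.183653/66) = 0.0528.

SE = 0.0528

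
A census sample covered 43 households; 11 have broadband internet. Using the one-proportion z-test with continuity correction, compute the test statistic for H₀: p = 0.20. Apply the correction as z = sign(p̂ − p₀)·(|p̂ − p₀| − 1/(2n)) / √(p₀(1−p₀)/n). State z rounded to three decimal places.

z = 0.724

With x = 11 successes in n = 43, p̂ = 0.25581. p̂ − p₀ = 0.055814.
1/(2n) = 0.011628.
Corrected numerator: |0.055814| − 0.011628 = 0.044186.
Under H₀, SE = √(p₀(1−p₀)/n) = √(0.20·0.80/43) = √0.003720930 = 0.060999.
z = +0.044186/0.060999 = 0.724.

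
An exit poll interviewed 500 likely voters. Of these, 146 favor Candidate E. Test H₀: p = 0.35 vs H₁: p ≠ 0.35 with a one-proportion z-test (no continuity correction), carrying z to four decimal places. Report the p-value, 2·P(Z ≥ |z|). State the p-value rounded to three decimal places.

Sample proportion p̂ = 146/500 = 0.29200.
SE₀ = √(0.35·0.65/500) = 0.021331.
Test statistic (full precision, shown to 4 dp): z = (146/500 − 0.35)/SE₀ ≈ -2.7191.
p-value = 2·P(Z ≥ |z|) with z = -2.7191 → 0.007.

p-value = 0.007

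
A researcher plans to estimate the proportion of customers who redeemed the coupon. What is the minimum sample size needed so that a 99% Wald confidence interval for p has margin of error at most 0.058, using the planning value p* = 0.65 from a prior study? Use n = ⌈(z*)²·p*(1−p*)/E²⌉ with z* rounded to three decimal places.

n = 449

z* = 2.576 at the 99% level.
p*(1−p*) = 0.65·0.35 = 0.2275.
(z*)²·p*(1−p*)/E² = 6.635776·0.2275/0.003364 = 448.763.
⌈448.763⌉ = 449.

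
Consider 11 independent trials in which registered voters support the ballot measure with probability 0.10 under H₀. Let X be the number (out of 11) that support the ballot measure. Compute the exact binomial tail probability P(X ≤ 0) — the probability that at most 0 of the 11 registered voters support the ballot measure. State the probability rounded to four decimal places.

P = 0.3138

X ~ Binomial(n=11, p=0.10).
P(X ≤ 0) = C(11,0)·0.10^0·0.90^11.
= 0.313811 = 0.3138.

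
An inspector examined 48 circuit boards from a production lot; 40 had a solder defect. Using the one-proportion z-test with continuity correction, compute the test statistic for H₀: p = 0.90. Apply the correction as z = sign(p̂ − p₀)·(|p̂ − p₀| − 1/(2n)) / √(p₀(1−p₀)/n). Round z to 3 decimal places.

The sample proportion is 40/48 = 0.83333. p̂ − p₀ = -0.066667.
Continuity correction 1/(2n) = 1/96 = 0.010417.
Corrected numerator: |-0.066667| − 0.010417 = 0.056250.
Under H₀, SE = √(p₀(1−p₀)/n) = √(0.90·0.10/48) = √0.001875000 = 0.043301.
z = (−)0.056250/0.043301 = -1.299.

z = -1.299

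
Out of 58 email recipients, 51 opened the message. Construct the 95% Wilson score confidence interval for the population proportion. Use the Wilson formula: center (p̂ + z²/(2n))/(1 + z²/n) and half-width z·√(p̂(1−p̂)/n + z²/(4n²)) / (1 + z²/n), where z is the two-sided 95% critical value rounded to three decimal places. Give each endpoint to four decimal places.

(0.7712, 0.9403)

Here p̂ = 51/58 = 0.87931 and z = 1.960 (z² = 3.841600).
Denominator 1 + z²/n = 1 + 3.841600/58 = 1.066234.
Adjusted center: (0.87931 + z²/(2n))/1.066234 = 0.85575.
Radicand: p̂(1−p̂)/n + z²/(4n²) = 0.001829718 + 0.000285493 = 0.002115211.
Half-width = 1.960·√0.002115211/1.066234 = 0.08454.
CI: 0.85575 ± 0.08454 = (0.7712, 0.9403).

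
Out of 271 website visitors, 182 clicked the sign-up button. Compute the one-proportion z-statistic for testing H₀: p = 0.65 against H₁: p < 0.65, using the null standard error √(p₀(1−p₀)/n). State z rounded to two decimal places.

z = 0.75

With x = 182 successes in n = 271, p̂ = 0.67159.
Under H₀, SE = √(p₀(1−p₀)/n) = √(0.65·0.35/271) = √0.000839483 = 0.028974.
Test statistic: z = 0.02159/0.028974 = 0.75.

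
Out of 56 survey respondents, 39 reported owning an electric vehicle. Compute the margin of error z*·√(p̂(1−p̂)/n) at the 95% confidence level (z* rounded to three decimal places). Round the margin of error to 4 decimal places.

ME = 0.1204

p̂ = 39/56 = 0.69643.
Standard error of p̂: √(0.211416/56) = √0.003775282 = 0.061443.
z* = 1.960 at the 95% level.
ME = 1.960·0.061443 = 0.1204.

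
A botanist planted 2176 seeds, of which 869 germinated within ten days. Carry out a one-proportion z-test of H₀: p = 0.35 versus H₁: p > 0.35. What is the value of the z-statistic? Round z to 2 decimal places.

p̂ = 869/2176 = 0.39936.
Under H₀, SE = √(p₀(1−p₀)/n) = √(0.35·0.65/2176) = √0.000104550 = 0.010225.
z = (0.39936 − 0.35)/0.010225 = 0.04936/0.010225 = 4.83.

z = 4.83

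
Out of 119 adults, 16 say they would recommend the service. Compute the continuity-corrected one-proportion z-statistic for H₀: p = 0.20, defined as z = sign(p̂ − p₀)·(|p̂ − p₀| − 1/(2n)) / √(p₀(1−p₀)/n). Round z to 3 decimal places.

z = -1.673

Sample proportion p̂ = 16/119 = 0.13445. p̂ − p₀ = -0.065546.
Continuity correction 1/(2n) = 1/238 = 0.004202.
Corrected numerator: |-0.065546| − 0.004202 = 0.061344.
Null standard error: √(0.20·0.80/119) = √0.001344538 = 0.036668.
z = (−)0.061344/0.036668 = -1.673.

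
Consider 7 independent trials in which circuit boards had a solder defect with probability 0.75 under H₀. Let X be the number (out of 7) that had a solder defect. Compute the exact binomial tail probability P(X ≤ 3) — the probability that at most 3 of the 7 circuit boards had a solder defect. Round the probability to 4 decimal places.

X ~ Binomial(n=7, p=0.75).
P(X ≤ 3) = C(7,0)·0.75^0·0.25^7 + C(7,1)·0.75^1·0.25^6 + C(7,2)·0.75^2·0.25^5 + C(7,3)·0.75^3·0.25^4.
= 0.000061 + 0.001282 + 0.011536 + 0.057678 = 0.0706.

P = 0.0706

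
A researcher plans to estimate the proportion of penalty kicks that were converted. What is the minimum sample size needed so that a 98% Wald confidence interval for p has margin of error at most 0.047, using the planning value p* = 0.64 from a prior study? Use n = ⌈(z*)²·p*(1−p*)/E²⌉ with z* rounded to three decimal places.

n = 565

The 98% critical value is z* = 2.326.
p*(1−p*) = 0.64·0.36 = 0.2304.
Required n before rounding: 5.410276 × 0.2304 / 0.047² = 564.295.
⌈564.295⌉ = 565.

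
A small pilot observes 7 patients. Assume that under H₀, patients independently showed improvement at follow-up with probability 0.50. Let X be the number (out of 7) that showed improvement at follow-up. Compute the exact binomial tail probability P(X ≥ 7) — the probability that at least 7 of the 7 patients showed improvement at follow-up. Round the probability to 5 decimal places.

X ~ Binomial(n=7, p=0.50).
P(X ≥ 7) = C(7,7)·0.50^7·0.50^0.
= 0.007812 = 0.00781.

P = 0.00781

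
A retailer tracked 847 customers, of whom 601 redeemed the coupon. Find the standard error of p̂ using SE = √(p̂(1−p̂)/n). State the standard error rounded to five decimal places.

SE = 0.01560

p̂ = 601/847 = 0.70956.
p̂(1−p̂) = 0.206085.
SE = √(0.206085/847) = 0.01560.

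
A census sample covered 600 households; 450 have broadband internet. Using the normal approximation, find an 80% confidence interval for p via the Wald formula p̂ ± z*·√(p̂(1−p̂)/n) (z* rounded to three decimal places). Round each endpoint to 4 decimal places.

Sample proportion p̂ = 450/600 = 0.75000.
SE(p̂) = √(0.75000·0.25000/600) = 0.017678.
The 80% critical value is z* = 1.282.
Margin of error: 1.282 × 0.017678 = 0.02266.
Interval: 0.75000 ± 0.02266 → (0.7273, 0.7727).

(0.7273, 0.7727)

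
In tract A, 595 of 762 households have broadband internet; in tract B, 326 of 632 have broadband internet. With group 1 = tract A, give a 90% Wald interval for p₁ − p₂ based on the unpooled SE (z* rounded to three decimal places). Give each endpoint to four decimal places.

(0.2241, 0.3060)

p̂₁ = 0.78084, p̂₂ = 0.51582, so the observed difference is 0.26502.
Unpooled SE = √(p̂₁(1−p̂₁)/n₁ + p̂₂(1−p̂₂)/n₂) = √(0.000224579 + 0.000395173) = 0.024895.
The 90% critical value is z* = 1.645. Margin of error = 0.04095.
So the interval runs from 0.2241 to 0.3060.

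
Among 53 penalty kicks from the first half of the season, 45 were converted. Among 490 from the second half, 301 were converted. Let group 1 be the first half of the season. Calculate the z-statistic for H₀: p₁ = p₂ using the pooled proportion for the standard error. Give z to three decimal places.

z = 3.377

p̂₁ = 45/53 = 0.84906, p̂₂ = 301/490 = 0.61429.
Pooling: p̂ = 346/543 = 0.63720.
SE = √[p̂(1−p̂)(1/n₁+1/n₂)] = √[0.63720·0.36280·(1/53+1/490)] ≈ 0.069524.
z = 0.23477/0.069524 = 3.377.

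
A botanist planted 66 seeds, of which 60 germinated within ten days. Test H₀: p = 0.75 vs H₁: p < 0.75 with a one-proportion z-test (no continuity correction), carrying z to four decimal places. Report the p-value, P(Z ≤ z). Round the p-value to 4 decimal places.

p-value = 0.9986

With x = 60 successes in n = 66, p̂ = 0.90909.
SE₀ = √(0.75·0.25/66) = 0.053300.
z = (p̂ − p₀)/SE = (60/66 − 0.75)/0.053300 ≈ 2.9848.
From the standard normal, P(Z ≤ z) = 0.9986.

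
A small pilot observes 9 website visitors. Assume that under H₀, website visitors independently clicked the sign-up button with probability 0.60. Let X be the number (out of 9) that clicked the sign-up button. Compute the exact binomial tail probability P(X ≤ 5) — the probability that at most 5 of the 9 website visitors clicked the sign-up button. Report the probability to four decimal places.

P = 0.5174

X ~ Binomial(n=9, p=0.60).
P(X ≤ 5) = Σ_{j=0}^{5} C(9,j)·0.60^j·0.40^{9−j}.
= 0.000262 + 0.003539 + 0.021234 + 0.074318 + 0.167215 + 0.250823 = 0.5174.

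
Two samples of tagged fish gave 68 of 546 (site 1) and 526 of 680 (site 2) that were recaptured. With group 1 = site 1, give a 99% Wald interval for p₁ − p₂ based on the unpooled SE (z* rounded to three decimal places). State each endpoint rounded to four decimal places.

p̂₁ = 68/546 = 0.12454, p̂₂ = 526/680 = 0.77353; p̂₁ − p̂₂ = -0.64899.
SE = √(0.000199691 + 0.000257620) = √0.000457311 = 0.021385.
z* = 2.576 at the 99% level. Margin = 2.576·0.021385 = 0.05509.
Interval: -0.64899 ± 0.05509 → (-0.7041, -0.5939).

(-0.7041, -0.5939)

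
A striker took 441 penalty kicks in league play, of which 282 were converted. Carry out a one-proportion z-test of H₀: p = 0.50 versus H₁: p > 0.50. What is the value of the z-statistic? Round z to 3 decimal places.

z = 5.857

The sample proportion is 282/441 = 0.63946.
Under H₀, SE = √(p₀(1−p₀)/n) = √(0.50·0.50/441) = √0.000566893 = 0.023810.
z = (p̂ − p₀)/SE = (0.63946 − 0.50)/0.023810 = 5.857.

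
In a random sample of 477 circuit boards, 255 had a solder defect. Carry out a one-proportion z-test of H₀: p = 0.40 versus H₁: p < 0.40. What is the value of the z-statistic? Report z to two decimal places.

z = 6.00

p̂ = 255/477 = 0.53459.
Null standard error: √(0.40·0.60/477) = √0.000503145 = 0.022431.
z = (p̂ − p₀)/SE = (0.53459 − 0.40)/0.022431 = 6.00.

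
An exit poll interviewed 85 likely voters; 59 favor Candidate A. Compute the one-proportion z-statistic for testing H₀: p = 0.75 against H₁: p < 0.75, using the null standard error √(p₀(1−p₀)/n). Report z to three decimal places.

The sample proportion is 59/85 = 0.69412.
Under H₀, SE = √(p₀(1−p₀)/n) = √(0.75·0.25/85) = √0.002205882 = 0.046967.
z = (p̂ − p₀)/SE = (0.69412 − 0.75)/0.046967 = -1.190.

z = -1.190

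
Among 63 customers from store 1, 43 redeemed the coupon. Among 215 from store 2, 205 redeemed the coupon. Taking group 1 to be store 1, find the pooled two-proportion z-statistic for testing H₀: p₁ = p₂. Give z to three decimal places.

z = -6.096

Sample proportions: p̂₁ = 43/63 = 0.68254 and p̂₂ = 205/215 = 0.95349.
Pooling: p̂ = 248/278 = 0.89209.
SE = √[p̂(1−p̂)(1/n₁+1/n₂)] = √[0.89209·0.10791·(1/63+1/215)] ≈ 0.044450.
z = -0.27095/0.044450 = -6.096.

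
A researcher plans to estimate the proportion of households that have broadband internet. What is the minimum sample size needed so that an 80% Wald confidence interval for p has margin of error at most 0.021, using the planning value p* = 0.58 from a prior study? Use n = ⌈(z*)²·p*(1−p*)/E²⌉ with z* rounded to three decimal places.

n = 908

z* = 1.282 at the 80% level.
p*(1−p*) = 0.2436.
(z*)²·p*(1−p*)/E² = 1.643524·0.2436/0.000441 = 907.851.
Rounding up, n = 908.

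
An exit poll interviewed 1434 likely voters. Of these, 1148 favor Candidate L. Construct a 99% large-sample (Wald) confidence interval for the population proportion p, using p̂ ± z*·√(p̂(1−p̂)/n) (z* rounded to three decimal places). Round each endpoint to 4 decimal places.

(0.7734, 0.8277)

p̂ = 1148/1434 = 0.80056.
SE = √(p̂(1−p̂)/n) = √(0.159665/1434) = 0.010552.
z* = 2.576 at the 99% level.
Margin of error: 2.576 × 0.010552 = 0.02718.
Interval: 0.80056 ± 0.02718 → (0.7734, 0.8277).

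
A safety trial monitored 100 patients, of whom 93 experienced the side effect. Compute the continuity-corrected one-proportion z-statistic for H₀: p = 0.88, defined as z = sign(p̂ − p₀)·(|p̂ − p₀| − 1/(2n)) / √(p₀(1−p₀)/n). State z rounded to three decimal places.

Sample proportion p̂ = 93/100 = 0.93000. p̂ − p₀ = 0.050000.
Continuity correction 1/(2n) = 1/200 = 0.005000.
Corrected numerator: |0.050000| − 0.005000 = 0.045000.
Under H₀, SE = √(p₀(1−p₀)/n) = √(0.88·0.12/100) = √0.001056000 = 0.032496.
z = (+)0.045000/0.032496 = 1.385.

z = 1.385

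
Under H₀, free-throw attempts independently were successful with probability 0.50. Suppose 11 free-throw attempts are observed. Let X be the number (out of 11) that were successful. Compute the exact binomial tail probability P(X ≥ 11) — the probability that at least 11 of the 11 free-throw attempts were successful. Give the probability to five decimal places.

P = 0.00049

X ~ Binomial(n=11, p=0.50).
P(X ≥ 11) = C(11,11)·0.50^11·0.50^0.
= 0.000488 = 0.00049.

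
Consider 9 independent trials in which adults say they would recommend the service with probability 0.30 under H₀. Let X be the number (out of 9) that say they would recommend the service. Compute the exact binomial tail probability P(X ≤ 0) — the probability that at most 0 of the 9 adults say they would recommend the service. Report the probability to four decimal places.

X ~ Binomial(n=9, p=0.30).
P(X ≤ 0) = C(9,0)·0.30^0·0.70^9.
= 0.040354 = 0.0404.

P = 0.0404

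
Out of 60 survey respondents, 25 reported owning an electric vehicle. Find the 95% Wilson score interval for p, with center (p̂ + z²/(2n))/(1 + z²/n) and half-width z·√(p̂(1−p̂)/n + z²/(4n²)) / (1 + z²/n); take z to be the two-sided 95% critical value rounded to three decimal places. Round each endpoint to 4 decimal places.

p̂ = 25/60 = 0.41667; z = 1.960, so z² = 3.841600.
1 + z²/n = 1.064027.
Adjusted center: (0.41667 + z²/(2n))/1.064027 = 0.42168.
Radicand: p̂(1−p̂)/n + z²/(4n²) = 0.004050926 + 0.000266778 = 0.004317704.
Half-width = 1.960·√0.004317704/1.064027 = 0.12104.
Interval: 0.42168 ± 0.12104 → (0.3006, 0.5427).

(0.3006, 0.5427)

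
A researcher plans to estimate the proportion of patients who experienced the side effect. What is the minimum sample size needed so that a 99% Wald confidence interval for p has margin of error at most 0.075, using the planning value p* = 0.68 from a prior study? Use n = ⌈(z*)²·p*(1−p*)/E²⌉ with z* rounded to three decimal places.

n = 257

The 99% critical value is z* = 2.576.
p*(1−p*) = 0.68·0.32 = 0.2176.
Required n before rounding: 6.635776 × 0.2176 / 0.075² = 256.701.
⌈256.701⌉ = 257.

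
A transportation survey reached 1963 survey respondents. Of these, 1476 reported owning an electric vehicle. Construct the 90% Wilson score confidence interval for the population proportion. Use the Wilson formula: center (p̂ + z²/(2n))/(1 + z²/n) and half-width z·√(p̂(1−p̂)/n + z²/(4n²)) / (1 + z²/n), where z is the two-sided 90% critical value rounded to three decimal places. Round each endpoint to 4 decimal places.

(0.7355, 0.7676)

p̂ = 1476/1963 = 0.75191; z = 1.645, so z² = 2.706025.
1 + z²/n = 1.001379.
Center = (0.75191 + 0.000689)/1.001379 = 0.75156.
Radicand: p̂(1−p̂)/n + z²/(4n²) = 0.000095029 + 0.000000176 = 0.000095205.
Half-width = 1.645·√0.000095205/1.001379 = 0.01603.
So the interval runs from 0.7355 to 0.7676.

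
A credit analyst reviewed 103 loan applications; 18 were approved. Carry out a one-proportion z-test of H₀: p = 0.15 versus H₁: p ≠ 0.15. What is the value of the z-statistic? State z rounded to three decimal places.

z = 0.704

Sample proportion p̂ = 18/103 = 0.17476.
SE₀ = √(0.15·0.85/103) = 0.035183.
z = (p̂ − p₀)/SE = (0.17476 − 0.15)/0.035183 = 0.704.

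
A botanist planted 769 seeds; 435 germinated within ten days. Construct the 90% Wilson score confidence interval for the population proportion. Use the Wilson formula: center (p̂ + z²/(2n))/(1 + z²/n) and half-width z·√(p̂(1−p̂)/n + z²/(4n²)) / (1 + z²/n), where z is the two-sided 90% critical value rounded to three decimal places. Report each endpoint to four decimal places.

(0.5361, 0.5948)

p̂ = 435/769 = 0.56567; z = 1.645, so z² = 2.706025.
1 + z²/n = 1.003519.
Adjusted center: (0.56567 + z²/(2n))/1.003519 = 0.56544.
Radicand: p̂(1−p̂)/n + z²/(4n²) = 0.000319490 + 0.000001144 = 0.000320634.
Half-width = z·√(radicand)/denom = 1.645·0.017906/1.003519 = 0.02935.
CI: 0.56544 ± 0.02935 = (0.5361, 0.5948).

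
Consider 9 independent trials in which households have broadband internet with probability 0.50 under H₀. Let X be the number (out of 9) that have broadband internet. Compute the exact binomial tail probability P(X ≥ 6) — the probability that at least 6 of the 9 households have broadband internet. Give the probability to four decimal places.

P = 0.2539

X ~ Binomial(n=9, p=0.50).
P(X ≥ 6) = C(9,6)·0.50^6·0.50^3 + C(9,7)·0.50^7·0.50^2 + C(9,8)·0.50^8·0.50^1 + C(9,9)·0.50^9·0.50^0.
= 0.164062 + 0.070312 + 0.017578 + 0.001953 = 0.2539.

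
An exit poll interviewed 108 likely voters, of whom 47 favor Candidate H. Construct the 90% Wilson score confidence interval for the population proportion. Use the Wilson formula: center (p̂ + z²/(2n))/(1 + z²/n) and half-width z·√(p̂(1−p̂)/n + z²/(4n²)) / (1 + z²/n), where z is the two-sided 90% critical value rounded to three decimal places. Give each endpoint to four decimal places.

(0.3592, 0.5143)

p̂ = 47/108 = 0.43519; z = 1.645, so z² = 2.706025.
1 + z²/n = 1.025056.
Adjusted center: (0.43519 + z²/(2n))/1.025056 = 0.43677.
Radicand: p̂(1−p̂)/n + z²/(4n²) = 0.002275917 + 0.000058000 = 0.002333917.
Half-width = z·√(radicand)/denom = 1.645·0.048311/1.025056 = 0.07753.
Interval: 0.43677 ± 0.07753 → (0.3592, 0.5143).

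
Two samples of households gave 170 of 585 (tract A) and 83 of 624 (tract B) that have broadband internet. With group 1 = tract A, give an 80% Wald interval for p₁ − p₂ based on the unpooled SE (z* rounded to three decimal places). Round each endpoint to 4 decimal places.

p̂₁ = 170/585 = 0.29060, p̂₂ = 83/624 = 0.13301; p̂₁ − p̂₂ = 0.15759.
SE = √(0.000352395 + 0.000184808) = √0.000537203 = 0.023178.
For 80% confidence, z* = 1.282. Margin of error = 0.02971.
CI: 0.15759 ± 0.02971 = (0.1279, 0.1873).

(0.1279, 0.1873)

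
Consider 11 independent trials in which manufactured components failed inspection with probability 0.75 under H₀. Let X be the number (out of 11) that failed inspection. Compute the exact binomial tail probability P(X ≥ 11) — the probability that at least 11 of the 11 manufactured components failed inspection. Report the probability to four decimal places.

P = 0.0422

X is binomial with n = 11 and p = 0.75.
P(X ≥ 11) = C(11,11)·0.75^11·0.25^0.
= 0.042235 = 0.0422.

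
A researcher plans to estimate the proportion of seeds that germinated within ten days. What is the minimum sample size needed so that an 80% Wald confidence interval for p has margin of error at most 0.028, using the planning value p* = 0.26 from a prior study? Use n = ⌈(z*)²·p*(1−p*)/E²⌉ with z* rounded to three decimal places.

n = 404

z* = 1.282 at the 80% level.
p*(1−p*) = 0.1924.
(z*)²·p*(1−p*)/E² = 1.643524·0.1924/0.000784 = 403.334.
⌈403.334⌉ = 404.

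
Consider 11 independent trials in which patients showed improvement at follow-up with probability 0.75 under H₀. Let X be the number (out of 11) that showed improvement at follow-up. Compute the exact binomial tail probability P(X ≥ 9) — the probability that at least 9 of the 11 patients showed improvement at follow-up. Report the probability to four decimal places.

P = 0.4552

X ~ Binomial(n=11, p=0.75).
P(X ≥ 9) = C(11,9)·0.75^9·0.25^2 + C(11,10)·0.75^10·0.25^1 + C(11,11)·0.75^11·0.25^0.
= 0.258104 + 0.154862 + 0.042235 = 0.4552.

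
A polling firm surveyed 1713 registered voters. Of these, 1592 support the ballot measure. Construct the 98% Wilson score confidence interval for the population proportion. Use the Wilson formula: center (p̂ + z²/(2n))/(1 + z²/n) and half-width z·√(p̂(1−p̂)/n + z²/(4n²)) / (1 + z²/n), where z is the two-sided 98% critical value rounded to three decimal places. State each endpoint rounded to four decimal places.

p̂ = 1592/1713 = 0.92936; z = 2.326, so z² = 5.410276.
Denominator 1 + z²/n = 1 + 5.410276/1713 = 1.003158.
Center = (0.92936 + 0.001579)/1.003158 = 0.92801.
Radicand: p̂(1−p̂)/n + z²/(4n²) = 0.000038323 + 0.000000461 = 0.000038784.
Half-width = z·√(radicand)/denom = 2.326·0.006228/1.003158 = 0.01444.
CI: 0.92801 ± 0.01444 = (0.9136, 0.9425).

(0.9136, 0.9425)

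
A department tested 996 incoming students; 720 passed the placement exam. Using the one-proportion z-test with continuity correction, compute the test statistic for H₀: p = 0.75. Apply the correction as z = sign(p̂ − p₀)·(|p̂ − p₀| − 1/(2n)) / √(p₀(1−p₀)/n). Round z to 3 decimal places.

z = -1.939

With x = 720 successes in n = 996, p̂ = 0.72289. p̂ − p₀ = -0.027108.
Continuity correction 1/(2n) = 1/1992 = 0.000502.
Corrected numerator: |-0.027108| − 0.000502 = 0.026606.
Under H₀, SE = √(p₀(1−p₀)/n) = √(0.75·0.25/996) = √0.000188253 = 0.013721.
z = (−)0.026606/0.013721 = -1.939.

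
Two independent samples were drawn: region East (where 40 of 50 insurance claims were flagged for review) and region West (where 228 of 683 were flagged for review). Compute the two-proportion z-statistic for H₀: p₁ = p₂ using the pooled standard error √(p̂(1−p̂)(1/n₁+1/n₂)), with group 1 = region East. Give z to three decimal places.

z = 6.607

Sample proportions: p̂₁ = 40/50 = 0.80000 and p̂₂ = 228/683 = 0.33382.
Pooled p̂ = (40+228)/(50+683) = 268/733 = 0.36562.
SE = √[p̂(1−p̂)(1/n₁+1/n₂)] = √[0.36562·0.63438·(1/50+1/683)] ≈ 0.070558.
z = 0.46618/0.070558 = 6.607.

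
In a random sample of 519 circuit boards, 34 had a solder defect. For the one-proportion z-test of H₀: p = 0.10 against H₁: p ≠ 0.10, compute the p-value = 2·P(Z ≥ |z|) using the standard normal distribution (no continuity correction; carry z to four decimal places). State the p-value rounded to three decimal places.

With x = 34 successes in n = 519, p̂ = 0.06551.
Under H₀, SE = √(p₀(1−p₀)/n) = √(0.10·0.90/519) = √0.000173410 = 0.013169.
Test statistic (full precision, shown to 4 dp): z = (34/519 − 0.10)/SE₀ ≈ -2.6191.
p-value = 2·P(Z ≥ |z|) with z = -2.6191 → 0.009.

p-value = 0.009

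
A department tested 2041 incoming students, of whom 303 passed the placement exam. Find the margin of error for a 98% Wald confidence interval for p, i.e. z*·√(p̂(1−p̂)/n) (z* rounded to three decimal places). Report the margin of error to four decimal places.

p̂ = 303/2041 = 0.14846.
SE = √(p̂(1−p̂)/n) = √(0.126417/2041) = 0.007870.
For 98% confidence, z* = 2.326.
Margin of error = z*·SE = 2.326 × 0.007870 = 0.0183.

ME = 0.0183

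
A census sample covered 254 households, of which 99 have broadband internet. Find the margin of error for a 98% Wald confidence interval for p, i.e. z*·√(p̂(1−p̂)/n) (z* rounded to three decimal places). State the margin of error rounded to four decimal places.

p̂ = 99/254 = 0.38976.
SE = √(p̂(1−p̂)/n) = √(0.237848/254) = 0.030601.
The 98% critical value is z* = 2.326.
ME = 2.326·0.030601 = 0.0712.

ME = 0.0712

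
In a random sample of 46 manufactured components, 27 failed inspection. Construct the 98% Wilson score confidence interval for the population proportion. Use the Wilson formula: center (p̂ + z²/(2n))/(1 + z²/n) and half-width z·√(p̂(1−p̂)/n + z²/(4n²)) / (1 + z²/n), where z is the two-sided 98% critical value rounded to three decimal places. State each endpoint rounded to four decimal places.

(0.4178, 0.7378)

Here p̂ = 27/46 = 0.58696 and z = 2.326 (z² = 5.410276).
Denominator 1 + z²/n = 1 + 5.410276/46 = 1.117615.
Adjusted center: (0.58696 + z²/(2n))/1.117615 = 0.57781.
Radicand: p̂(1−p̂)/n + z²/(4n²) = 0.005270404 + 0.000639210 = 0.005909614.
Half-width = 2.326·√0.005909614/1.117615 = 0.15999.
So the interval runs from 0.4178 to 0.7378.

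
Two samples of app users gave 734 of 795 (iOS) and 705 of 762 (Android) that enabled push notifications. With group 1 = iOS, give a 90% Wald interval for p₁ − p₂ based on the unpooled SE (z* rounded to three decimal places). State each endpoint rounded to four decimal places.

p̂₁ = 734/795 = 0.92327, p̂₂ = 705/762 = 0.92520; p̂₁ − p̂₂ = -0.00193.
SE = √(0.000089110 + 0.000090824) = √0.000179934 = 0.013414.
The 90% critical value is z* = 1.645. Margin of error = 0.02207.
Interval: -0.00193 ± 0.02207 → (-0.0240, 0.0201).

(-0.0240, 0.0201)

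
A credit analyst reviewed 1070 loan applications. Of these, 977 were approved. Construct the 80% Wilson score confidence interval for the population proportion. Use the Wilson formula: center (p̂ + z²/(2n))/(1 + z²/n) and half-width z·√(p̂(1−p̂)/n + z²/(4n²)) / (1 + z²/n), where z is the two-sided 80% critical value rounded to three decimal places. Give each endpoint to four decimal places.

(0.9014, 0.9235)

p̂ = 977/1070 = 0.91308; z = 1.282, so z² = 1.643524.
1 + z²/n = 1.001536.
Center = (0.91308 + 0.000768)/1.001536 = 0.91245.
Radicand: p̂(1−p̂)/n + z²/(4n²) = 0.000074170 + 0.000000359 = 0.000074529.
Half-width = 1.282·√0.000074529/1.001536 = 0.01105.
CI: 0.91245 ± 0.01105 = (0.9014, 0.9235).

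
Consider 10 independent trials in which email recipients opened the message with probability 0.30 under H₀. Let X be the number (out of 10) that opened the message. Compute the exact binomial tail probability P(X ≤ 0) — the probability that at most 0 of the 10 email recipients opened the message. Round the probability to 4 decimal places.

P = 0.0282

X is binomial with n = 10 and p = 0.30.
P(X ≤ 0) = C(10,0)·0.30^0·0.70^10.
= 0.028248 = 0.0282.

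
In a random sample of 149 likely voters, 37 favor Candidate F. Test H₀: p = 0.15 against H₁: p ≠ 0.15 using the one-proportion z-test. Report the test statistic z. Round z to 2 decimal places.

z = 3.36

The sample proportion is 37/149 = 0.24832.
Null standard error: √(0.15·0.85/149) = √0.000855705 = 0.029252.
z = (p̂ − p₀)/SE = (0.24832 − 0.15)/0.029252 = 3.36.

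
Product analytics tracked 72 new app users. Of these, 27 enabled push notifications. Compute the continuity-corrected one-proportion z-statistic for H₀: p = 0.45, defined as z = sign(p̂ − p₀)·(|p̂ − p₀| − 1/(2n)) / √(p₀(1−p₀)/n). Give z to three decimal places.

z = -1.161

p̂ = 27/72 = 0.37500. p̂ − p₀ = -0.075000.
1/(2n) = 0.006944.
Corrected numerator: |-0.075000| − 0.006944 = 0.068056.
Null standard error: √(0.45·0.55/72) = √0.003437500 = 0.058630.
z = (−)0.068056/0.058630 = -1.161.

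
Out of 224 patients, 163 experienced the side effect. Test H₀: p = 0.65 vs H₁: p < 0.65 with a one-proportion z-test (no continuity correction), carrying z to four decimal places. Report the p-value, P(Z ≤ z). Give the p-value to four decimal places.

p-value = 0.9926

With x = 163 successes in n = 224, p̂ = 0.72768.
Null standard error: √(0.65·0.35/224) = √0.001015625 = 0.031869.
z = (p̂ − p₀)/SE = (163/224 − 0.65)/0.031869 ≈ 2.4374.
p-value = P(Z ≤ z) with z = 2.4374 → 0.9926.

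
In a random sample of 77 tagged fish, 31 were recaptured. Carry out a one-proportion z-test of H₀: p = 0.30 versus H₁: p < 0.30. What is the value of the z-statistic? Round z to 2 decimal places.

z = 1.96

With x = 31 successes in n = 77, p̂ = 0.40260.
Under H₀, SE = √(p₀(1−p₀)/n) = √(0.30·0.70/77) = √0.002727273 = 0.052223.
Test statistic: z = 0.10260/0.052223 = 1.96.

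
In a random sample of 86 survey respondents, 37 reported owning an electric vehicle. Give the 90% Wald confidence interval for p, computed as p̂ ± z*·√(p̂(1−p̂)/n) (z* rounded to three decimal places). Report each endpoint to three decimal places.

p̂ = 37/86 = 0.43023.
Standard error of p̂: √(0.245133/86) = √0.002850378 = 0.053389.
For 90% confidence, z* = 1.645.
Margin = 1.645·0.053389 = 0.08782.
CI: 0.43023 ± 0.08782 = (0.342, 0.518).

(0.342, 0.518)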